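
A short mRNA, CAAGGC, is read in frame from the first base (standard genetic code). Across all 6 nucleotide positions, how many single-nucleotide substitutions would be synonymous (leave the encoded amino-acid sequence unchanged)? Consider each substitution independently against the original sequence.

Codon 1 (CAA, Gln): 1 synonymous substitution.
Codon 2 (GGC, Gly): 3 synonymous substitutions.
Total: 1 + 3 = 4.

4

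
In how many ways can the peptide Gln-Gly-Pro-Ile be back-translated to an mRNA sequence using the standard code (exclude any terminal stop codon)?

Gln: 2 codons.
Gly: 4 codons.
Pro: 4 codons.
Ile: 3 codons.
2 × 4 × 4 × 3 = 96.

96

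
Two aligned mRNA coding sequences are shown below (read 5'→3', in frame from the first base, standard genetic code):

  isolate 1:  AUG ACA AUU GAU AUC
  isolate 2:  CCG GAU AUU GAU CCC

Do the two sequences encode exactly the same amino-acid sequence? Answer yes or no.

no

Codon 1: AUG Met / CCG Pro — nonsynonymous.
Codon 2: ACA Thr / GAU Asp — nonsynonymous.
Codon 3: AUU Ile / AUU Ile — identical.
Codon 4: GAU Asp / GAU Asp — identical.
Codon 5: AUC Ile / CCC Pro — nonsynonymous.
Nonsynonymous differences: 3 → different protein.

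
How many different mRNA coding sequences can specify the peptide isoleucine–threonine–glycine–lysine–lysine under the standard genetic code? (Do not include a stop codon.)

Ile: 3 codons.
Thr: 4 codons.
Gly: 4 codons.
Lys: 2 codons.
Lys: 2 codons.
3 × 4 × 4 × 2 × 2 = 192.

192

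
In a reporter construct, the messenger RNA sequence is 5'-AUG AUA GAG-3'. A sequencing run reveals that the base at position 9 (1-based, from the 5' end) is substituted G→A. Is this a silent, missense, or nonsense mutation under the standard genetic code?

silent

Position 9 falls in codon 3: GAG → Glu.
After the substitution the codon is GAA → Glu.
Both encode Glu, so the change is synonymous.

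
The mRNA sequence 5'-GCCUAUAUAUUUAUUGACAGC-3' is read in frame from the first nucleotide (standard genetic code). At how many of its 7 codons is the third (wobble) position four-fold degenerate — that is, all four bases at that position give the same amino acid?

Codon 1 GCC (Ala): third position 4-fold.
Codon 2 UAU (Tyr): third position 2-fold.
Codon 3 AUA (Ile): third position 3-fold.
Codon 4 UUU (Phe): third position 2-fold.
Codon 5 AUU (Ile): third position 3-fold.
Codon 6 GAC (Asp): third position 2-fold.
Codon 7 AGC (Ser): third position 2-fold.
Four-fold degenerate third positions: 1.

1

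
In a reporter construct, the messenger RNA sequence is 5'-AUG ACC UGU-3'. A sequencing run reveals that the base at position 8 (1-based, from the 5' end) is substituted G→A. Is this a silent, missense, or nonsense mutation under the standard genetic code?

missense

Position 8 falls in codon 3: UGU → Cys.
After the substitution the codon is UAU → Tyr.
Cys ≠ Tyr, so this is a missense mutation.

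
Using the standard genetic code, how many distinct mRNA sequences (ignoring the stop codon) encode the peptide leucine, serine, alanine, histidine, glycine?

1152

Leu: 6 codons.
Ser: 6 codons.
Ala: 4 codons.
His: 2 codons.
Gly: 4 codons.
6 × 6 × 4 × 2 × 4 = 1152.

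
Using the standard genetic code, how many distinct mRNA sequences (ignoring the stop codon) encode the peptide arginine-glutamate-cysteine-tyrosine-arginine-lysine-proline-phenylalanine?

Arg: 6 codons.
Glu: 2 codons.
Cys: 2 codons.
Tyr: 2 codons.
Arg: 6 codons.
Lys: 2 codons.
Pro: 4 codons.
Phe: 2 codons.
6 × 2 × 2 × 2 × 6 × 2 × 4 × 2 = 4608.

4608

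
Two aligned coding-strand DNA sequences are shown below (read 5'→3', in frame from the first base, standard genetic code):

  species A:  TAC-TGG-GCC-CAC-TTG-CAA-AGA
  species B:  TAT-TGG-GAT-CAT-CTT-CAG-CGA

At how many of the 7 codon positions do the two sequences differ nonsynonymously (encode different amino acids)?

Codon 1: TAC Tyr / TAT Tyr — synonymous.
Codon 2: TGG Trp / TGG Trp — identical.
Codon 3: GCC Ala / GAT Asp — nonsynonymous.
Codon 4: CAC His / CAT His — synonymous.
Codon 5: TTG Leu / CTT Leu — synonymous.
Codon 6: CAA Gln / CAG Gln — synonymous.
Codon 7: AGA Arg / CGA Arg — synonymous.
Nonsynonymous differences: 1.

1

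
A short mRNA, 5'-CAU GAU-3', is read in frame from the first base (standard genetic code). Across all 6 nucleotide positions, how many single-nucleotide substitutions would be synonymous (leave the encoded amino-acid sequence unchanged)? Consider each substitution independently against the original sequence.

2

Codon 1 (CAU, His): 1 synonymous substitution.
Codon 2 (GAU, Asp): 1 synonymous substitution.
Total: 1 + 1 = 2.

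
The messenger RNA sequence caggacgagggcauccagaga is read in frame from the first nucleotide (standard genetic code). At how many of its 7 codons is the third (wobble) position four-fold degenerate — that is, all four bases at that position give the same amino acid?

Codon 1 CAG (Gln): third position 2-fold.
Codon 2 GAC (Asp): third position 2-fold.
Codon 3 GAG (Glu): third position 2-fold.
Codon 4 GGC (Gly): third position 4-fold.
Codon 5 AUC (Ile): third position 3-fold.
Codon 6 CAG (Gln): third position 2-fold.
Codon 7 AGA (Arg): third position 2-fold.
Four-fold degenerate third positions: 1.

1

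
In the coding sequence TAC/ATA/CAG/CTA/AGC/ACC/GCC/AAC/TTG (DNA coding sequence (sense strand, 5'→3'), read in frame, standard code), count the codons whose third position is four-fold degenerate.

3

Codon 1 TAC (Tyr): third position 2-fold.
Codon 2 ATA (Ile): third position 3-fold.
Codon 3 CAG (Gln): third position 2-fold.
Codon 4 CTA (Leu): third position 4-fold.
Codon 5 AGC (Ser): third position 2-fold.
Codon 6 ACC (Thr): third position 4-fold.
Codon 7 GCC (Ala): third position 4-fold.
Codon 8 AAC (Asn): third position 2-fold.
Codon 9 TTG (Leu): third position 2-fold.
Four-fold degenerate third positions: 3.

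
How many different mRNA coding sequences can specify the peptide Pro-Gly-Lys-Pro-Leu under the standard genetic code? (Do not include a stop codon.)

768

Pro: 4 codons.
Gly: 4 codons.
Lys: 2 codons.
Pro: 4 codons.
Leu: 6 codons.
4 × 4 × 2 × 4 × 6 = 768.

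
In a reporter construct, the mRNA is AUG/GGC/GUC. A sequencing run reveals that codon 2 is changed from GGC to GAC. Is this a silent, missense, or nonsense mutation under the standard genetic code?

Position 5 falls in codon 2: GGC → Gly.
After the substitution the codon is GAC → Asp.
Gly ≠ Asp, so this is a missense mutation.

missense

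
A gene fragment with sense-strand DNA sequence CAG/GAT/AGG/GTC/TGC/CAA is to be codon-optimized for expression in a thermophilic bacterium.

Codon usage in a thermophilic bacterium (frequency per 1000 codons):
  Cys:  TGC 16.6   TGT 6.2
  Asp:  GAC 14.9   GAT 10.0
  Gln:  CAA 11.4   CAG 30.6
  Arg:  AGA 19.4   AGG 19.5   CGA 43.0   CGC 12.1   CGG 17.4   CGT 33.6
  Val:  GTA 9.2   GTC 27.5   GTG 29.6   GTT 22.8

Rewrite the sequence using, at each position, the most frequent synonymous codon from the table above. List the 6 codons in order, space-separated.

Codon 1 (Gln): best is CAG at 30.6.
Codon 2 (Asp): best is GAC at 14.9.
Codon 3 (Arg): best is CGA at 43.0.
Codon 4 (Val): best is GTG at 29.6.
Codon 5 (Cys): best is TGC at 16.6.
Codon 6 (Gln): best is CAG at 30.6.

CAG GAC CGA GTG TGC CAG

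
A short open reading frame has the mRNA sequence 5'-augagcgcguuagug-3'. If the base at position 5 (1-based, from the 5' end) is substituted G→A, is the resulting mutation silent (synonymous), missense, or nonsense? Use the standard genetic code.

missense

Position 5 falls in codon 2: AGC → Ser.
After the substitution the codon is AAC → Asn.
Ser ≠ Asn, so this is a missense mutation.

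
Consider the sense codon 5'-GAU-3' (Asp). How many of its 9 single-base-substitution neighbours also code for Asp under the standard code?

1

Position 1: none → 0 synonymous.
Position 2: none → 0 synonymous.
Position 3: GAC → 1 synonymous.
Total: 0 + 0 + 1 = 1.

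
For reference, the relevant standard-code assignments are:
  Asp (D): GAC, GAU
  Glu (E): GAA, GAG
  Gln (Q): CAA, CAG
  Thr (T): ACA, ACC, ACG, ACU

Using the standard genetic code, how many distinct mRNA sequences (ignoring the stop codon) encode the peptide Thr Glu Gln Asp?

32

Thr: 4 codons.
Glu: 2 codons.
Gln: 2 codons.
Asp: 2 codons.
4 × 2 × 2 × 2 = 32.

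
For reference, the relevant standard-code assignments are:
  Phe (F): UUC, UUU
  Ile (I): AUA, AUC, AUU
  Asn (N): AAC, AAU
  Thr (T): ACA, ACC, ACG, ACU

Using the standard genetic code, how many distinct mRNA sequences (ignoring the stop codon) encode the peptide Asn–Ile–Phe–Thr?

Asn: 2 codons.
Ile: 3 codons.
Phe: 2 codons.
Thr: 4 codons.
2 × 3 × 2 × 4 = 48.

48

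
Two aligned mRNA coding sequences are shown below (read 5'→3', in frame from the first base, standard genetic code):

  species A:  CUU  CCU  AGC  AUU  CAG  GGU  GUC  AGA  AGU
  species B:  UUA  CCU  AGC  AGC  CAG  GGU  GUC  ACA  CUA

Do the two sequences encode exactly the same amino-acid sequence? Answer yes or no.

no

Codon 1: CUU Leu / UUA Leu — synonymous.
Codon 2: CCU Pro / CCU Pro — identical.
Codon 3: AGC Ser / AGC Ser — identical.
Codon 4: AUU Ile / AGC Ser — nonsynonymous.
Codon 5: CAG Gln / CAG Gln — identical.
Codon 6: GGU Gly / GGU Gly — identical.
Codon 7: GUC Val / GUC Val — identical.
Codon 8: AGA Arg / ACA Thr — nonsynonymous.
Codon 9: AGU Ser / CUA Leu — nonsynonymous.
Nonsynonymous differences: 3 → different protein.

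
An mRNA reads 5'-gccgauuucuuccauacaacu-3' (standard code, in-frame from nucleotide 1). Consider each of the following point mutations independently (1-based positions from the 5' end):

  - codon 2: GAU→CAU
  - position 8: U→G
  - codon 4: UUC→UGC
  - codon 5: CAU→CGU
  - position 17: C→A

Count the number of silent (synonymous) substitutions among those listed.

Codon 2: GAU (Asp) → CAU (His) — missense.
Codon 3: UUC (Phe) → UGC (Cys) — missense.
Codon 4: UUC (Phe) → UGC (Cys) — missense.
Codon 5: CAU (His) → CGU (Arg) — missense.
Codon 6: ACA (Thr) → AAA (Lys) — missense.
Synonymous: 0 of 5.

0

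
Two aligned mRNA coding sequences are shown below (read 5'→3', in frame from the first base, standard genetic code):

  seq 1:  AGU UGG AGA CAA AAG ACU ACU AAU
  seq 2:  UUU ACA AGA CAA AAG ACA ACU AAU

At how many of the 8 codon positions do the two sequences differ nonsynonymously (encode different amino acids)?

Codon 1: AGU Ser / UUU Phe — nonsynonymous.
Codon 2: UGG Trp / ACA Thr — nonsynonymous.
Codon 3: AGA Arg / AGA Arg — identical.
Codon 4: CAA Gln / CAA Gln — identical.
Codon 5: AAG Lys / AAG Lys — identical.
Codon 6: ACU Thr / ACA Thr — synonymous.
Codon 7: ACU Thr / ACU Thr — identical.
Codon 8: AAU Asn / AAU Asn — identical.
Nonsynonymous differences: 2.

2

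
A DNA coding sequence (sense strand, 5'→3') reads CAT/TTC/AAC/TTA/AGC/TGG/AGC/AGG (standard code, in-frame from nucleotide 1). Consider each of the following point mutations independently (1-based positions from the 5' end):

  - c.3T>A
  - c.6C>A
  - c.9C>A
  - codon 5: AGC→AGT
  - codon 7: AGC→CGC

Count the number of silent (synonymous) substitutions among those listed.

1

Codon 1: CAT (His) → CAA (Gln) — missense.
Codon 2: TTC (Phe) → TTA (Leu) — missense.
Codon 3: AAC (Asn) → AAA (Lys) — missense.
Codon 5: AGC (Ser) → AGT (Ser) — synonymous.
Codon 7: AGC (Ser) → CGC (Arg) — missense.
Synonymous: 1 of 5.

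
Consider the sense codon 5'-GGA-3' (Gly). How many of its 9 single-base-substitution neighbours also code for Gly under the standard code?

3

Position 1: none → 0 synonymous.
Position 2: none → 0 synonymous.
Position 3: GGU, GGC, GGG → 3 synonymous.
Total: 0 + 0 + 3 = 3.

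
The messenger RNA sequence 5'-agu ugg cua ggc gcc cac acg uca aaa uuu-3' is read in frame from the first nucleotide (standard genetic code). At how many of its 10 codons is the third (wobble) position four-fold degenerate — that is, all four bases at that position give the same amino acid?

Codon 1 AGU (Ser): third position 2-fold.
Codon 2 UGG (Trp): third position 1-fold.
Codon 3 CUA (Leu): third position 4-fold.
Codon 4 GGC (Gly): third position 4-fold.
Codon 5 GCC (Ala): third position 4-fold.
Codon 6 CAC (His): third position 2-fold.
Codon 7 ACG (Thr): third position 4-fold.
Codon 8 UCA (Ser): third position 4-fold.
Codon 9 AAA (Lys): third position 2-fold.
Codon 10 UUU (Phe): third position 2-fold.
Four-fold degenerate third positions: 5.

5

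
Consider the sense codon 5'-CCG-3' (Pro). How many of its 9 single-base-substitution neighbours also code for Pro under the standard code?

3

Position 1: none → 0 synonymous.
Position 2: none → 0 synonymous.
Position 3: CCU, CCC, CCA → 3 synonymous.
Total: 0 + 0 + 3 = 3.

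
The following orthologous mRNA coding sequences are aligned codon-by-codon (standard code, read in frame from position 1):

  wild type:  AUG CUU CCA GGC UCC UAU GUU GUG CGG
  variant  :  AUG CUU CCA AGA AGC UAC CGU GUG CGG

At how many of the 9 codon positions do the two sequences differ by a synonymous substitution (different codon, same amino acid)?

2

Codon 1: AUG Met / AUG Met — identical.
Codon 2: CUU Leu / CUU Leu — identical.
Codon 3: CCA Pro / CCA Pro — identical.
Codon 4: GGC Gly / AGA Arg — nonsynonymous.
Codon 5: UCC Ser / AGC Ser — synonymous.
Codon 6: UAU Tyr / UAC Tyr — synonymous.
Codon 7: GUU Val / CGU Arg — nonsynonymous.
Codon 8: GUG Val / GUG Val — identical.
Codon 9: CGG Arg / CGG Arg — identical.
Synonymous differences: 2.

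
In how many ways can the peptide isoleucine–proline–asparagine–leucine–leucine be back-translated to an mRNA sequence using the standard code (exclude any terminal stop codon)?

Ile: 3 codons.
Pro: 4 codons.
Asn: 2 codons.
Leu: 6 codons.
Leu: 6 codons.
3 × 4 × 2 × 6 × 6 = 864.

864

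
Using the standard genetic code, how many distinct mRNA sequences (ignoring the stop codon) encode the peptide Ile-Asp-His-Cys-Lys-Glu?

Ile: 3 codons.
Asp: 2 codons.
His: 2 codons.
Cys: 2 codons.
Lys: 2 codons.
Glu: 2 codons.
3 × 2 × 2 × 2 × 2 × 2 = 96.

96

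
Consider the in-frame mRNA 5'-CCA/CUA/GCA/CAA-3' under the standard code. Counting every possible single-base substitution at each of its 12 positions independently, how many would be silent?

Codon 1 (CCA, Pro): 3 synonymous substitutions.
Codon 2 (CUA, Leu): 4 synonymous substitutions.
Codon 3 (GCA, Ala): 3 synonymous substitutions.
Codon 4 (CAA, Gln): 1 synonymous substitution.
Total: 3 + 4 + 3 + 1 = 11.

11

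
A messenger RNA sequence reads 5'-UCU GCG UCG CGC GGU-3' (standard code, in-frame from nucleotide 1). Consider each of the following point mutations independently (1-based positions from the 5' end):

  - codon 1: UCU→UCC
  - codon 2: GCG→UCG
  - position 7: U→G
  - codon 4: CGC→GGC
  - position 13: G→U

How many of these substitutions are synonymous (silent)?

1

Codon 1: UCU (Ser) → UCC (Ser) — synonymous.
Codon 2: GCG (Ala) → UCG (Ser) — missense.
Codon 3: UCG (Ser) → GCG (Ala) — missense.
Codon 4: CGC (Arg) → GGC (Gly) — missense.
Codon 5: GGU (Gly) → UGU (Cys) — missense.
Synonymous: 1 of 5.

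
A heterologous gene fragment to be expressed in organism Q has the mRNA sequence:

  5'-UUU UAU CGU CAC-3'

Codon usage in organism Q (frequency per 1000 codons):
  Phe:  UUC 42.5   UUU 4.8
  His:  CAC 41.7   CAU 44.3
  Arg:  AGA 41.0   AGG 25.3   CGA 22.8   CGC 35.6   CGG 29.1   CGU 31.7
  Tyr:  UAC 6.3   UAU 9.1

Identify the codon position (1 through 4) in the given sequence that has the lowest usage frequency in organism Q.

1

Codon 1 UUU (Phe): 4.8 per 1000.
Codon 2 UAU (Tyr): 9.1 per 1000.
Codon 3 CGU (Arg): 31.7 per 1000.
Codon 4 CAC (His): 41.7 per 1000.
Lowest frequency is 4.8 at codon 1.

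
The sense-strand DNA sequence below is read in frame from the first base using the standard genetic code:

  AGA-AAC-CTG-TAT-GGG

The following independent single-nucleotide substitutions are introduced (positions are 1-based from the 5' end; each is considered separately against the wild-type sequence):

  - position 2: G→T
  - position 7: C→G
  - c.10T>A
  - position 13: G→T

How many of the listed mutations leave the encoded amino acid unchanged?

Codon 1: AGA (Arg) → ATA (Ile) — missense.
Codon 3: CTG (Leu) → GTG (Val) — missense.
Codon 4: TAT (Tyr) → AAT (Asn) — missense.
Codon 5: GGG (Gly) → TGG (Trp) — missense.
Synonymous: 0 of 4.

0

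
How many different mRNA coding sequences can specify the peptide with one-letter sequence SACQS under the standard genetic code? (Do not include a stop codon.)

576

Ser: 6 codons.
Ala: 4 codons.
Cys: 2 codons.
Gln: 2 codons.
Ser: 6 codons.
6 × 4 × 2 × 2 × 6 = 576.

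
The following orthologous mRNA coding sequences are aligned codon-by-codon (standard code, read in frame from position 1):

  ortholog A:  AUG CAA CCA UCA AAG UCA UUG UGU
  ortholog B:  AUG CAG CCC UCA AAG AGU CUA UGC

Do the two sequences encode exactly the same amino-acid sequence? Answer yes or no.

yes

Codon 1: AUG Met / AUG Met — identical.
Codon 2: CAA Gln / CAG Gln — synonymous.
Codon 3: CCA Pro / CCC Pro — synonymous.
Codon 4: UCA Ser / UCA Ser — identical.
Codon 5: AAG Lys / AAG Lys — identical.
Codon 6: UCA Ser / AGU Ser — synonymous.
Codon 7: UUG Leu / CUA Leu — synonymous.
Codon 8: UGU Cys / UGC Cys — synonymous.
Nonsynonymous differences: 0 → same protein.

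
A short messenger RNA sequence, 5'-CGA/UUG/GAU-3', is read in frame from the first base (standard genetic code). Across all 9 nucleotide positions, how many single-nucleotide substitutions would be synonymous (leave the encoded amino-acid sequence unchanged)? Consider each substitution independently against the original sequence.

Codon 1 (CGA, Arg): 4 synonymous substitutions.
Codon 2 (UUG, Leu): 2 synonymous substitutions.
Codon 3 (GAU, Asp): 1 synonymous substitution.
Total: 4 + 2 + 1 = 7.

7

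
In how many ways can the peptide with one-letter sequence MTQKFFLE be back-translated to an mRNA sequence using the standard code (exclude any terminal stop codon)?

Met: 1 codon.
Thr: 4 codons.
Gln: 2 codons.
Lys: 2 codons.
Phe: 2 codons.
Phe: 2 codons.
Leu: 6 codons.
Glu: 2 codons.
1 × 4 × 2 × 2 × 2 × 2 × 6 × 2 = 768.

768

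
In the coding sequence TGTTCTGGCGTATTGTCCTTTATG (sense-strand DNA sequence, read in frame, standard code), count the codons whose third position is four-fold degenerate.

4

Codon 1 TGT (Cys): third position 2-fold.
Codon 2 TCT (Ser): third position 4-fold.
Codon 3 GGC (Gly): third position 4-fold.
Codon 4 GTA (Val): third position 4-fold.
Codon 5 TTG (Leu): third position 2-fold.
Codon 6 TCC (Ser): third position 4-fold.
Codon 7 TTT (Phe): third position 2-fold.
Codon 8 ATG (Met): third position 1-fold.
Four-fold degenerate third positions: 4.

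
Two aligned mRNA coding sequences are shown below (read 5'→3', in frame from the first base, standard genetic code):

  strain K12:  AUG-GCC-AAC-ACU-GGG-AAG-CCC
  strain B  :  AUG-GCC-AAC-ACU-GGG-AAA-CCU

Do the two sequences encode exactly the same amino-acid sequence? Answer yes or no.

yes

Codon 1: AUG Met / AUG Met — identical.
Codon 2: GCC Ala / GCC Ala — identical.
Codon 3: AAC Asn / AAC Asn — identical.
Codon 4: ACU Thr / ACU Thr — identical.
Codon 5: GGG Gly / GGG Gly — identical.
Codon 6: AAG Lys / AAA Lys — synonymous.
Codon 7: CCC Pro / CCU Pro — synonymous.
Nonsynonymous differences: 0 → same protein.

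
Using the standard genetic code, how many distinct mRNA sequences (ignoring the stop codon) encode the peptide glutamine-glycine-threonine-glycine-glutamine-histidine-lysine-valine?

4096

Gln: 2 codons.
Gly: 4 codons.
Thr: 4 codons.
Gly: 4 codons.
Gln: 2 codons.
His: 2 codons.
Lys: 2 codons.
Val: 4 codons.
2 × 4 × 4 × 4 × 2 × 2 × 2 × 4 = 4096.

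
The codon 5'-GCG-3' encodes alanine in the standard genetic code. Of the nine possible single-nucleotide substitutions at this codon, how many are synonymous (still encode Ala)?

3

Position 1: none → 0 synonymous.
Position 2: none → 0 synonymous.
Position 3: GCU, GCC, GCA → 3 synonymous.
Total: 0 + 0 + 3 = 3.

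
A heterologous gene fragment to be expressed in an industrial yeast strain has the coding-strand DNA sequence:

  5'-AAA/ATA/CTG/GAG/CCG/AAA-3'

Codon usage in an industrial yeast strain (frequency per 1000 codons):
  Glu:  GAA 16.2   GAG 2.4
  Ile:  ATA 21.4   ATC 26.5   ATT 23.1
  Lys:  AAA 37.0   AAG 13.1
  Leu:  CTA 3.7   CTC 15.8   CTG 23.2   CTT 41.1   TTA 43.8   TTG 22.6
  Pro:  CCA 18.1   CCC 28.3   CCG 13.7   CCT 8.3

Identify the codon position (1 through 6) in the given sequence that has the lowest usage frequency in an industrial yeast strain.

Codon 1 AAA (Lys): 37.0 per 1000.
Codon 2 ATA (Ile): 21.4 per 1000.
Codon 3 CTG (Leu): 23.2 per 1000.
Codon 4 GAG (Glu): 2.4 per 1000.
Codon 5 CCG (Pro): 13.7 per 1000.
Codon 6 AAA (Lys): 37.0 per 1000.
Lowest frequency is 2.4 at codon 4.

4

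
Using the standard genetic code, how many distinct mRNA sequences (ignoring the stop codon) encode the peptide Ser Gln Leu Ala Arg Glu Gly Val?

Ser: 6 codons.
Gln: 2 codons.
Leu: 6 codons.
Ala: 4 codons.
Arg: 6 codons.
Glu: 2 codons.
Gly: 4 codons.
Val: 4 codons.
6 × 2 × 6 × 4 × 6 × 2 × 4 × 4 = 55296.

55296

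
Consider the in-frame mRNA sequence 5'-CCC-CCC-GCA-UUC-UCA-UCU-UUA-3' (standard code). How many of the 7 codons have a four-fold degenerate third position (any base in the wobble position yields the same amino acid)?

5

Codon 1 CCC (Pro): third position 4-fold.
Codon 2 CCC (Pro): third position 4-fold.
Codon 3 GCA (Ala): third position 4-fold.
Codon 4 UUC (Phe): third position 2-fold.
Codon 5 UCA (Ser): third position 4-fold.
Codon 6 UCU (Ser): third position 4-fold.
Codon 7 UUA (Leu): third position 2-fold.
Four-fold degenerate third positions: 5.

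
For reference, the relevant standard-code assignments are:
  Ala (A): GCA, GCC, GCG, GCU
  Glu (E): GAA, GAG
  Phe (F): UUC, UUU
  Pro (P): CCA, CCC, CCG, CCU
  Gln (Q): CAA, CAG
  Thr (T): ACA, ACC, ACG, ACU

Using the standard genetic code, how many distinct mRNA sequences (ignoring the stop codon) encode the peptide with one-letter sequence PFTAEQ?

512

Pro: 4 codons.
Phe: 2 codons.
Thr: 4 codons.
Ala: 4 codons.
Glu: 2 codons.
Gln: 2 codons.
4 × 2 × 4 × 4 × 2 × 2 = 512.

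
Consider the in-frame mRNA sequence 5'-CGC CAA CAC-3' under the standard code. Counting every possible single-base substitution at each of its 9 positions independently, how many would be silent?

5

Codon 1 (CGC, Arg): 3 synonymous substitutions.
Codon 2 (CAA, Gln): 1 synonymous substitution.
Codon 3 (CAC, His): 1 synonymous substitution.
Total: 3 + 1 + 1 = 5.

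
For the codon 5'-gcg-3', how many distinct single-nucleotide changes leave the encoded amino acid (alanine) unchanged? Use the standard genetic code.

3

Position 1: none → 0 synonymous.
Position 2: none → 0 synonymous.
Position 3: GCT, GCC, GCA → 3 synonymous.
Total: 0 + 0 + 3 = 3.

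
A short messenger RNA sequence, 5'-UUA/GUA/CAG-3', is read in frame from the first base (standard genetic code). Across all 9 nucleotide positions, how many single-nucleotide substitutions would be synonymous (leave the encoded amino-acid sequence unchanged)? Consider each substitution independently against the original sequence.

Codon 1 (UUA, Leu): 2 synonymous substitutions.
Codon 2 (GUA, Val): 3 synonymous substitutions.
Codon 3 (CAG, Gln): 1 synonymous substitution.
Total: 2 + 3 + 1 = 6.

6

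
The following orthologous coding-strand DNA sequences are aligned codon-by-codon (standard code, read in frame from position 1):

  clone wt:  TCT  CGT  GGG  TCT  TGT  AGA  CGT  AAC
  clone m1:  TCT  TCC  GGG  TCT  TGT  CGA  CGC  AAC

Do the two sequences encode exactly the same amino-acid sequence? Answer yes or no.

Codon 1: TCT Ser / TCT Ser — identical.
Codon 2: CGT Arg / TCC Ser — nonsynonymous.
Codon 3: GGG Gly / GGG Gly — identical.
Codon 4: TCT Ser / TCT Ser — identical.
Codon 5: TGT Cys / TGT Cys — identical.
Codon 6: AGA Arg / CGA Arg — synonymous.
Codon 7: CGT Arg / CGC Arg — synonymous.
Codon 8: AAC Asn / AAC Asn — identical.
Nonsynonymous differences: 1 → different protein.

no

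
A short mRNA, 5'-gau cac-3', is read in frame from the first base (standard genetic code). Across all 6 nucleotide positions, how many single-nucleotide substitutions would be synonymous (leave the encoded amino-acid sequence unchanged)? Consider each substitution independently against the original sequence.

2

Codon 1 (GAU, Asp): 1 synonymous substitution.
Codon 2 (CAC, His): 1 synonymous substitution.
Total: 1 + 1 = 2.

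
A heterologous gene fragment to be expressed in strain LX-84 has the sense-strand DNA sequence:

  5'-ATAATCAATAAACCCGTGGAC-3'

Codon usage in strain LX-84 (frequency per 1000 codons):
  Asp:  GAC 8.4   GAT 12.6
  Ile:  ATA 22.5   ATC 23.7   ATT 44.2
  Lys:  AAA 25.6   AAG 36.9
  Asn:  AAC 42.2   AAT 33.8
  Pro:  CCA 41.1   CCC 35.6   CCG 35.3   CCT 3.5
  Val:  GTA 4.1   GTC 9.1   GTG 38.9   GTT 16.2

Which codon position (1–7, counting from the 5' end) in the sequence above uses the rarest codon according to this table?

7

Codon 1 ATA (Ile): 22.5 per 1000.
Codon 2 ATC (Ile): 23.7 per 1000.
Codon 3 AAT (Asn): 33.8 per 1000.
Codon 4 AAA (Lys): 25.6 per 1000.
Codon 5 CCC (Pro): 35.6 per 1000.
Codon 6 GTG (Val): 38.9 per 1000.
Codon 7 GAC (Asp): 8.4 per 1000.
Lowest frequency is 8.4 at codon 7.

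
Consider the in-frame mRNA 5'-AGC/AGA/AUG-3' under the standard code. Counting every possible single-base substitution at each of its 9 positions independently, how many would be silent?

3

Codon 1 (AGC, Ser): 1 synonymous substitution.
Codon 2 (AGA, Arg): 2 synonymous substitutions.
Codon 3 (AUG, Met): 0 synonymous substitutions.
Total: 1 + 2 + 0 = 3.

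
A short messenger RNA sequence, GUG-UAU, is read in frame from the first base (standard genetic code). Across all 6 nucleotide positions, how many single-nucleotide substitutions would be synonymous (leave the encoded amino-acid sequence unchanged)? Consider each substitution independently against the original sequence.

4

Codon 1 (GUG, Val): 3 synonymous substitutions.
Codon 2 (UAU, Tyr): 1 synonymous substitution.
Total: 3 + 1 = 4.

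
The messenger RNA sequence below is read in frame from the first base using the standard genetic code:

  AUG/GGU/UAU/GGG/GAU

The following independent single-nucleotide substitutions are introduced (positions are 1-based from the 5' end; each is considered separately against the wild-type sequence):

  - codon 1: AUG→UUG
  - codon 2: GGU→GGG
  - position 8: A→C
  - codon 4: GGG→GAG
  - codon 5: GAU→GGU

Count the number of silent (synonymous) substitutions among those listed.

Codon 1: AUG (Met) → UUG (Leu) — missense.
Codon 2: GGU (Gly) → GGG (Gly) — synonymous.
Codon 3: UAU (Tyr) → UCU (Ser) — missense.
Codon 4: GGG (Gly) → GAG (Glu) — missense.
Codon 5: GAU (Asp) → GGU (Gly) — missense.
Synonymous: 1 of 5.

1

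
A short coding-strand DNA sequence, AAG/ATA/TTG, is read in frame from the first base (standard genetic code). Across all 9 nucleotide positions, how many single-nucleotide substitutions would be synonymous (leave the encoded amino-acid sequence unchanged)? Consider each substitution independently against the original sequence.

5

Codon 1 (AAG, Lys): 1 synonymous substitution.
Codon 2 (ATA, Ile): 2 synonymous substitutions.
Codon 3 (TTG, Leu): 2 synonymous substitutions.
Total: 1 + 2 + 2 = 5.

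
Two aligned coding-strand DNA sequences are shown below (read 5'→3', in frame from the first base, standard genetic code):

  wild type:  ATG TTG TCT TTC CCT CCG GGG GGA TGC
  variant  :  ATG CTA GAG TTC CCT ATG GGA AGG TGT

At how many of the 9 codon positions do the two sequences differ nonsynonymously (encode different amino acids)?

3

Codon 1: ATG Met / ATG Met — identical.
Codon 2: TTG Leu / CTA Leu — synonymous.
Codon 3: TCT Ser / GAG Glu — nonsynonymous.
Codon 4: TTC Phe / TTC Phe — identical.
Codon 5: CCT Pro / CCT Pro — identical.
Codon 6: CCG Pro / ATG Met — nonsynonymous.
Codon 7: GGG Gly / GGA Gly — synonymous.
Codon 8: GGA Gly / AGG Arg — nonsynonymous.
Codon 9: TGC Cys / TGT Cys — synonymous.
Nonsynonymous differences: 3.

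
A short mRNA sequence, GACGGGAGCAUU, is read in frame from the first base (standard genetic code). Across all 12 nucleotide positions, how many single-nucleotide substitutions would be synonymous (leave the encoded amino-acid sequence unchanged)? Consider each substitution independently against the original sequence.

Codon 1 (GAC, Asp): 1 synonymous substitution.
Codon 2 (GGG, Gly): 3 synonymous substitutions.
Codon 3 (AGC, Ser): 1 synonymous substitution.
Codon 4 (AUU, Ile): 2 synonymous substitutions.
Total: 1 + 3 + 1 + 2 = 7.

7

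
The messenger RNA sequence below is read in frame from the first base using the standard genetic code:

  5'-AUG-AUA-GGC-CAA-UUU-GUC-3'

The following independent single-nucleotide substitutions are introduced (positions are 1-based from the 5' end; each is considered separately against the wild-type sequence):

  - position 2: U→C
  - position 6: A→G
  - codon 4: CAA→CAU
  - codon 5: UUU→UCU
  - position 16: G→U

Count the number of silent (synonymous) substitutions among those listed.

Codon 1: AUG (Met) → ACG (Thr) — missense.
Codon 2: AUA (Ile) → AUG (Met) — missense.
Codon 4: CAA (Gln) → CAU (His) — missense.
Codon 5: UUU (Phe) → UCU (Ser) — missense.
Codon 6: GUC (Val) → UUC (Phe) — missense.
Synonymous: 0 of 5.

0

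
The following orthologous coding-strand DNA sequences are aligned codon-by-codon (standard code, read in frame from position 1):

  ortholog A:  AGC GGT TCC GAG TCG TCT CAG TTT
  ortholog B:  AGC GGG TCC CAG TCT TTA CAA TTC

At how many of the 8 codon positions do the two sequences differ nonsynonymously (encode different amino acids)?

2

Codon 1: AGC Ser / AGC Ser — identical.
Codon 2: GGT Gly / GGG Gly — synonymous.
Codon 3: TCC Ser / TCC Ser — identical.
Codon 4: GAG Glu / CAG Gln — nonsynonymous.
Codon 5: TCG Ser / TCT Ser — synonymous.
Codon 6: TCT Ser / TTA Leu — nonsynonymous.
Codon 7: CAG Gln / CAA Gln — synonymous.
Codon 8: TTT Phe / TTC Phe — synonymous.
Nonsynonymous differences: 2.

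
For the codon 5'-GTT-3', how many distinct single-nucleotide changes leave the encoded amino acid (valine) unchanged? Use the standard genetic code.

Position 1: none → 0 synonymous.
Position 2: none → 0 synonymous.
Position 3: GTC, GTA, GTG → 3 synonymous.
Total: 0 + 0 + 3 = 3.

3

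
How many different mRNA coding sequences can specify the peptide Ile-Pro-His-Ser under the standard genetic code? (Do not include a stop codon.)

Ile: 3 codons.
Pro: 4 codons.
His: 2 codons.
Ser: 6 codons.
3 × 4 × 2 × 6 = 144.

144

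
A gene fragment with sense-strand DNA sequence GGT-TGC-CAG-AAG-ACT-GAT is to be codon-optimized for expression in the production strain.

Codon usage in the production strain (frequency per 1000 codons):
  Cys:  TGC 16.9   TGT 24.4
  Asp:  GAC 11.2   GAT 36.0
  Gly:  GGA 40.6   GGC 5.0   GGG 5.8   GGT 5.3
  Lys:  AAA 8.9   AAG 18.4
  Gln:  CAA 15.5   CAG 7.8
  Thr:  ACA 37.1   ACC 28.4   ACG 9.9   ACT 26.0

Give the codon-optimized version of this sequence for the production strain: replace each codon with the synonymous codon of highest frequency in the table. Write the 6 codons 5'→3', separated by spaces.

GGA TGT CAA AAG ACA GAT

Codon 1 (Gly): best is GGA at 40.6.
Codon 2 (Cys): best is TGT at 24.4.
Codon 3 (Gln): best is CAA at 15.5.
Codon 4 (Lys): best is AAG at 18.4.
Codon 5 (Thr): best is ACA at 37.1.
Codon 6 (Asp): best is GAT at 36.0.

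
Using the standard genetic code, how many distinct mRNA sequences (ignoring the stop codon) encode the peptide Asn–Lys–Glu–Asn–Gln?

32

Asn: 2 codons.
Lys: 2 codons.
Glu: 2 codons.
Asn: 2 codons.
Gln: 2 codons.
2 × 2 × 2 × 2 × 2 = 32.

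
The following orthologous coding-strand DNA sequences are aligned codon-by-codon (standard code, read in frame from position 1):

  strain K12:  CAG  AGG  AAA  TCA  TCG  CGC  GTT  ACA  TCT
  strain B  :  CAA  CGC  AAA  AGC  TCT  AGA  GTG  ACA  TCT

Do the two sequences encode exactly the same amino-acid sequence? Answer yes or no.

Codon 1: CAG Gln / CAA Gln — synonymous.
Codon 2: AGG Arg / CGC Arg — synonymous.
Codon 3: AAA Lys / AAA Lys — identical.
Codon 4: TCA Ser / AGC Ser — synonymous.
Codon 5: TCG Ser / TCT Ser — synonymous.
Codon 6: CGC Arg / AGA Arg — synonymous.
Codon 7: GTT Val / GTG Val — synonymous.
Codon 8: ACA Thr / ACA Thr — identical.
Codon 9: TCT Ser / TCT Ser — identical.
Nonsynonymous differences: 0 → same protein.

yes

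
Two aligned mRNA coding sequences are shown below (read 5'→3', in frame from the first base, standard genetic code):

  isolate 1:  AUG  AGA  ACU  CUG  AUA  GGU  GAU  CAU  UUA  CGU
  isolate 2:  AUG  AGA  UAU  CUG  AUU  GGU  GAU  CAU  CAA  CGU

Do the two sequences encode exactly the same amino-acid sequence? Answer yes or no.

no

Codon 1: AUG Met / AUG Met — identical.
Codon 2: AGA Arg / AGA Arg — identical.
Codon 3: ACU Thr / UAU Tyr — nonsynonymous.
Codon 4: CUG Leu / CUG Leu — identical.
Codon 5: AUA Ile / AUU Ile — synonymous.
Codon 6: GGU Gly / GGU Gly — identical.
Codon 7: GAU Asp / GAU Asp — identical.
Codon 8: CAU His / CAU His — identical.
Codon 9: UUA Leu / CAA Gln — nonsynonymous.
Codon 10: CGU Arg / CGU Arg — identical.
Nonsynonymous differences: 2 → different protein.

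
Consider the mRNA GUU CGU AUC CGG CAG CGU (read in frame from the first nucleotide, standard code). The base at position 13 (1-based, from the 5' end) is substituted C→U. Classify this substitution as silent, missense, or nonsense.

Position 13 falls in codon 5: CAG → Gln.
After the substitution the codon is UAG → Stop.
The new codon is a stop codon, so this is a nonsense mutation.

nonsense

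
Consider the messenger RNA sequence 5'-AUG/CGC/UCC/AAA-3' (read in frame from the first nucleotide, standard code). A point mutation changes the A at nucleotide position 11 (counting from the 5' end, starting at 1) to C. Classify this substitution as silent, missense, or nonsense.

Position 11 falls in codon 4: AAA → Lys.
After the substitution the codon is ACA → Thr.
Lys ≠ Thr, so this is a missense mutation.

missense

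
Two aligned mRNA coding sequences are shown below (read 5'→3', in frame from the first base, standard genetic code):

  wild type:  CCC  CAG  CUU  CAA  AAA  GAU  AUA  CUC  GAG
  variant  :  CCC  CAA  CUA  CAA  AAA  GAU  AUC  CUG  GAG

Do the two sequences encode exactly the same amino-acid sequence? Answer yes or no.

yes

Codon 1: CCC Pro / CCC Pro — identical.
Codon 2: CAG Gln / CAA Gln — synonymous.
Codon 3: CUU Leu / CUA Leu — synonymous.
Codon 4: CAA Gln / CAA Gln — identical.
Codon 5: AAA Lys / AAA Lys — identical.
Codon 6: GAU Asp / GAU Asp — identical.
Codon 7: AUA Ile / AUC Ile — synonymous.
Codon 8: CUC Leu / CUG Leu — synonymous.
Codon 9: GAG Glu / GAG Glu — identical.
Nonsynonymous differences: 0 → same protein.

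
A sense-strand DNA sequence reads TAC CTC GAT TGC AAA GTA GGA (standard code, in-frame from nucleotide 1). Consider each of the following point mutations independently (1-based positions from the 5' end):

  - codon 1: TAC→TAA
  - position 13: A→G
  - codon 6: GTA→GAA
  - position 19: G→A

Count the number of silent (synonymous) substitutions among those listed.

Codon 1: TAC (Tyr) → TAA (Stop) — nonsense.
Codon 5: AAA (Lys) → GAA (Glu) — missense.
Codon 6: GTA (Val) → GAA (Glu) — missense.
Codon 7: GGA (Gly) → AGA (Arg) — missense.
Synonymous: 0 of 4.

0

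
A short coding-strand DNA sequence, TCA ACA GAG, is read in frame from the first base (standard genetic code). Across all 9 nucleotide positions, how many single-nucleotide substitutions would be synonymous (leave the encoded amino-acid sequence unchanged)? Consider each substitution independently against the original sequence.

Codon 1 (TCA, Ser): 3 synonymous substitutions.
Codon 2 (ACA, Thr): 3 synonymous substitutions.
Codon 3 (GAG, Glu): 1 synonymous substitution.
Total: 3 + 3 + 1 = 7.

7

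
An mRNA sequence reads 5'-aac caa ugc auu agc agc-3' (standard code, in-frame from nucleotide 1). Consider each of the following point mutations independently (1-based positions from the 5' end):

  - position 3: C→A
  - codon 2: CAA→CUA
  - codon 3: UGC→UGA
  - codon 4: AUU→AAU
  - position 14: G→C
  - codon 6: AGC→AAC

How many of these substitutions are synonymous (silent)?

0

Codon 1: AAC (Asn) → AAA (Lys) — missense.
Codon 2: CAA (Gln) → CUA (Leu) — missense.
Codon 3: UGC (Cys) → UGA (Stop) — nonsense.
Codon 4: AUU (Ile) → AAU (Asn) — missense.
Codon 5: AGC (Ser) → ACC (Thr) — missense.
Codon 6: AGC (Ser) → AAC (Asn) — missense.
Synonymous: 0 of 6.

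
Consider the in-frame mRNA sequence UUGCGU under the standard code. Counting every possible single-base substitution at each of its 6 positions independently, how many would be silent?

5

Codon 1 (UUG, Leu): 2 synonymous substitutions.
Codon 2 (CGU, Arg): 3 synonymous substitutions.
Total: 2 + 3 = 5.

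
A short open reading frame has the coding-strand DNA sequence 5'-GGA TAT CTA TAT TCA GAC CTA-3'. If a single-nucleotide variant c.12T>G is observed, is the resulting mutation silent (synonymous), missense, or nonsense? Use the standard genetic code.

nonsense

Position 12 falls in codon 4: TAT → Tyr.
After the substitution the codon is TAG → Stop.
The new codon is a stop codon, so this is a nonsense mutation.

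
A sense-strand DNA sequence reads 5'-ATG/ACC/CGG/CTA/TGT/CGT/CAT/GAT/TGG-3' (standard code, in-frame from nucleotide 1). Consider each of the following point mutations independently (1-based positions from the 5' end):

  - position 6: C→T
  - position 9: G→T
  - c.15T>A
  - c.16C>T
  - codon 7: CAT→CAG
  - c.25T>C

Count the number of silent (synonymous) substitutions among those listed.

2

Codon 2: ACC (Thr) → ACT (Thr) — synonymous.
Codon 3: CGG (Arg) → CGT (Arg) — synonymous.
Codon 5: TGT (Cys) → TGA (Stop) — nonsense.
Codon 6: CGT (Arg) → TGT (Cys) — missense.
Codon 7: CAT (His) → CAG (Gln) — missense.
Codon 9: TGG (Trp) → CGG (Arg) — missense.
Synonymous: 2 of 6.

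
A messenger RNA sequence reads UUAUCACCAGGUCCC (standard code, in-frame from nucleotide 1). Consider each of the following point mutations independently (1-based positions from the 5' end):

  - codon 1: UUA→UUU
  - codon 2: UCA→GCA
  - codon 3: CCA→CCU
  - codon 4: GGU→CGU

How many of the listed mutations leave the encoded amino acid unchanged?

1

Codon 1: UUA (Leu) → UUU (Phe) — missense.
Codon 2: UCA (Ser) → GCA (Ala) — missense.
Codon 3: CCA (Pro) → CCU (Pro) — synonymous.
Codon 4: GGU (Gly) → CGU (Arg) — missense.
Synonymous: 1 of 4.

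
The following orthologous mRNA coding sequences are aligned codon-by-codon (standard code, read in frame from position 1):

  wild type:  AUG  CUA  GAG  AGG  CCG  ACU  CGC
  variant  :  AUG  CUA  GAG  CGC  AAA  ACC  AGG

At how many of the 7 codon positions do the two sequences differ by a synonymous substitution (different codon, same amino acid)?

Codon 1: AUG Met / AUG Met — identical.
Codon 2: CUA Leu / CUA Leu — identical.
Codon 3: GAG Glu / GAG Glu — identical.
Codon 4: AGG Arg / CGC Arg — synonymous.
Codon 5: CCG Pro / AAA Lys — nonsynonymous.
Codon 6: ACU Thr / ACC Thr — synonymous.
Codon 7: CGC Arg / AGG Arg — synonymous.
Synonymous differences: 3.

3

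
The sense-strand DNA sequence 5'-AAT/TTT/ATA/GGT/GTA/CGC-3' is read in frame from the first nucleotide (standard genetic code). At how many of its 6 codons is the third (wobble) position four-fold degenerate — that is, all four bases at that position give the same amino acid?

3

Codon 1 AAT (Asn): third position 2-fold.
Codon 2 TTT (Phe): third position 2-fold.
Codon 3 ATA (Ile): third position 3-fold.
Codon 4 GGT (Gly): third position 4-fold.
Codon 5 GTA (Val): third position 4-fold.
Codon 6 CGC (Arg): third position 4-fold.
Four-fold degenerate third positions: 3.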